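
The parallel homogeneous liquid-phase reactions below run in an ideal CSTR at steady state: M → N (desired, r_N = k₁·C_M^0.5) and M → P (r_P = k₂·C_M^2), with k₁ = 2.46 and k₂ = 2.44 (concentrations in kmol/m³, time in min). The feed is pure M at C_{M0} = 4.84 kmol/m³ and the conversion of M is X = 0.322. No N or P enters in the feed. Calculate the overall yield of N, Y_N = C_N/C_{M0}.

0.0467

Exit C_M = C_{M0}(1−X) = 4.84×0.678 = 3.282 kmol/m³.
A CSTR operates uniformly at the exit composition, giving r_N = 4.456 and r_P = 26.27 (each k·C_M^n at C_M = 3.282).
Fraction of consumed M going to N: r_N/(r_N+r_P) = 0.1450.
C_N = 0.1450·C_{M0}·X = 0.1450×4.84×0.322 = 0.226 kmol/m³; Y_N = C_N/C_{M0} = 0.0467.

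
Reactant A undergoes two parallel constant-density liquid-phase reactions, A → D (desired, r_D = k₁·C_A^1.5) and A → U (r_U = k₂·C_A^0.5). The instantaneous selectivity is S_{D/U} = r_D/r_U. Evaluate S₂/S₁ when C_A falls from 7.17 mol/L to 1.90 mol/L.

0.265

S_{D/U} = (k₁/k₂)·C_A, so S₂/S₁ = (C_{A,2}/C_{A,1}).
= 1.90/7.17 = 0.265.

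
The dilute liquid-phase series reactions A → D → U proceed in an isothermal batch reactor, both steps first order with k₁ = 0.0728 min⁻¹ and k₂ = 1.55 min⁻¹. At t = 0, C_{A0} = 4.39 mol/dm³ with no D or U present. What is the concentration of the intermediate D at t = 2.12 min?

0.177 mol/dm³

For first-order series with pure A initially, C_D(t) = k₁C_{A0}/(k₂−k₁)·(e^(−k₁t) − e^(−k₂t)).
e^(−k₁t) = e^(−0.0728×2.12) = e^(−0.1543) = 0.8570; e^(−k₂t) = e^(−3.286) = 0.03740.
C_D = 0.0728×4.39/(1.55−0.0728) × (0.8570−0.03740) = 0.2163×0.8196 = 0.1773 mol/dm³.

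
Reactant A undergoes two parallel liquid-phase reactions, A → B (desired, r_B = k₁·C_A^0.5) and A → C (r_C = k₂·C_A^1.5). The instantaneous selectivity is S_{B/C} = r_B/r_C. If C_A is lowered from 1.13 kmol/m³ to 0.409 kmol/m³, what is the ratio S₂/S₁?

S_{B/C} = (k₁/k₂)·C_A⁻¹, so S₂/S₁ = (C_{A,2}/C_{A,1})⁻¹.
= 1.13/0.409 = 2.76.

2.76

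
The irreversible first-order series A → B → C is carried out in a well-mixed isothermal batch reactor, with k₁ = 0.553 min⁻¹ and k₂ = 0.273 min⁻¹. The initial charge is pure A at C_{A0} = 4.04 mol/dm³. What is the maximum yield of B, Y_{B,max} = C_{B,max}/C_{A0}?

0.502

For a first-order series the maximum intermediate yield is C_{B,max}/C_{A0} = (k₁/k₂)^[k₂/(k₂−k₁)].
= (0.553/0.273)^(0.273/(0.273−0.553)) = (2.026)^(-0.9750) = 0.5025.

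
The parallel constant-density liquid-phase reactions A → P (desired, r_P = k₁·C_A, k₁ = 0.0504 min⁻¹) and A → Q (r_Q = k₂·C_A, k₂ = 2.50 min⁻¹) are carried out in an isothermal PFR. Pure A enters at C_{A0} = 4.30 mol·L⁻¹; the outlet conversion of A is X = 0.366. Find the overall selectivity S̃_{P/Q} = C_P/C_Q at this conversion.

C_A = C_{A0}(1−X) = 2.726 mol·L⁻¹.
Both paths are first order in A, so the instantaneous fraction to P is constant: dC_P/d(−C_A) = k₁/(k₁+k₂) = 0.01976.
C_P = 0.01976·(C_{A0}−C_A) = 0.01976×1.574 = 0.0311 mol·L⁻¹.
C_Q = (C_{A0}−C_A)−C_P = 1.543 mol·L⁻¹; S̃_{P/Q} = 0.03110/1.543 = 0.0202.

0.0202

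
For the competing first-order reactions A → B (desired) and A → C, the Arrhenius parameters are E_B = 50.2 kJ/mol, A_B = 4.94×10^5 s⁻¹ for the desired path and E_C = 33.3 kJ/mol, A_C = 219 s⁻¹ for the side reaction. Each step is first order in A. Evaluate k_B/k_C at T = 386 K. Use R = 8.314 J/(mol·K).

Since both paths have the same order in A, the concentration cancels and S_{B/C} = k_B/k_C = (A_B/A_C)·exp[(E_C−E_B)/(RT)].
(E_C−E_B)/(RT) = (33.3−50.2)×10³/(8.314×386) = -16900/3209 = -5.266.
k_B/k_C = (4.94×10^5/219)·exp(-5.266) = 2256 × 0.005164 = 11.6.

11.6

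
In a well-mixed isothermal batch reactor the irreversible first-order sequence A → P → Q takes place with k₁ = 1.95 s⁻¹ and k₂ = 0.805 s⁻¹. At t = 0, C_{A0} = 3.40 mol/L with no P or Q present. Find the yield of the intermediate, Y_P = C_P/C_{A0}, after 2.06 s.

0.294

The intermediate concentration in a first-order A→B→C sequence is C_P = k₁C_{A0}(e^(−k₁t) − e^(−k₂t))/(k₂−k₁).
e^(−k₁t) = e^(−1.95×2.06) = e^(−4.017) = 0.01801; e^(−k₂t) = e^(−1.658) = 0.1905.
C_P = 1.95×3.40/(0.805−1.95) × (0.01801−0.1905) = (-5.790)×(-0.1725) = 0.9986 mol/L.
Y_P = C_P/C_{A0} = 0.9986/3.40 = 0.294.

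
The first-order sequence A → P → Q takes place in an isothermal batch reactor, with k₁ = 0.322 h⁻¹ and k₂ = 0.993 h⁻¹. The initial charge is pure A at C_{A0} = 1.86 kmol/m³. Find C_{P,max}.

0.351 kmol/m³

For a first-order series the maximum intermediate yield is C_{P,max}/C_{A0} = (k₁/k₂)^[k₂/(k₂−k₁)].
= (0.322/0.993)^(0.993/(0.993−0.322)) = (0.3243)^(1.480) = 0.1889.
C_{P,max} = 0.1889×1.86 = 0.351 kmol/m³.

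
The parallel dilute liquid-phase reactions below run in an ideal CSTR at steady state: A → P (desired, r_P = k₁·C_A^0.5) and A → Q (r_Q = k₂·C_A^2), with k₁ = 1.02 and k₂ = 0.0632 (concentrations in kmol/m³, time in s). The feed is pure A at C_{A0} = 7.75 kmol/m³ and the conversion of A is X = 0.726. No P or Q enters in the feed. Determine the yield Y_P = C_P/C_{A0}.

Exit C_A = C_{A0}(1−X) = 7.75×0.274 = 2.123 kmol/m³.
In a CSTR the entire volume is at exit conditions, so r_P = 1.02×2.123^0.5 = 1.486 and r_Q = 0.0632×2.123^2 = 0.2850.
Fraction of consumed A going to P: r_P/(r_P+r_Q) = 0.8391.
C_P = 0.8391·C_{A0}·X = 0.8391×7.75×0.726 = 4.72 kmol/m³; Y_P = C_P/C_{A0} = 0.609.

0.609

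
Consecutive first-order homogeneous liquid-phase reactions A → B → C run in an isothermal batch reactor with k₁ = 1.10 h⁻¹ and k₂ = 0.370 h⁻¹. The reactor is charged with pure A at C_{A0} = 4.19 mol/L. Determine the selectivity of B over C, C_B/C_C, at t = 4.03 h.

0.482

Solving the coupled first-order balances gives C_B(t) = [k₁/(k₂−k₁)]·C_{A0}·(e^(−k₁t) − e^(−k₂t)).
e^(−k₁t) = e^(−1.10×4.03) = e^(−4.433) = 0.01188; e^(−k₂t) = e^(−1.491) = 0.2251.
C_B = 1.10×4.19/(0.370−1.10) × (0.01188−0.2251) = (-6.314)×(-0.2132) = 1.346 mol/L.
C_A = C_{A0}e^(−k₁t) = 0.04977 mol/L, so C_C = C_{A0}−C_A−C_B = 2.794 mol/L; C_B/C_C = 0.482.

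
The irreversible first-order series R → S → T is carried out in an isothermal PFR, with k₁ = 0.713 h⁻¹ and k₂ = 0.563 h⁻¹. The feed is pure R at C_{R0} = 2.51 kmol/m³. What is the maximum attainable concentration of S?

For a first-order series the maximum intermediate yield is C_{S,max}/C_{R0} = (k₁/k₂)^[k₂/(k₂−k₁)].
= (0.713/0.563)^(0.563/(0.563−0.713)) = (1.266)^(-3.753) = 0.4121.
C_{S,max} = 0.4121×2.51 = 1.03 kmol/m³.

1.03 kmol/m³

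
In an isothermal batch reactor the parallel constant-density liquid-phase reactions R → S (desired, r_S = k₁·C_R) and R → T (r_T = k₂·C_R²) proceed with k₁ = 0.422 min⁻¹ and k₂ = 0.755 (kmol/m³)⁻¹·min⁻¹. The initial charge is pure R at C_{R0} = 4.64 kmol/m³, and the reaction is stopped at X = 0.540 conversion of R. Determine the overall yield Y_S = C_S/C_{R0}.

0.0792

C_R = C_{R0}(1−X) = 2.134 kmol/m³.
Along a PFR/batch, dC_S/dC_R = −r_S/(r_S+r_T) = −k₁/(k₁+k₂·C_R).
Integrating from C_{R0} to C_R: C_S = (0.422/0.755)·ln[(0.422+0.755·4.64)/(0.422+0.755·2.13)] = 0.5589·ln(3.925/2.033) = 0.3676 kmol/m³.
Y_S = C_S/C_{R0} = 0.3676/4.64 = 0.0792.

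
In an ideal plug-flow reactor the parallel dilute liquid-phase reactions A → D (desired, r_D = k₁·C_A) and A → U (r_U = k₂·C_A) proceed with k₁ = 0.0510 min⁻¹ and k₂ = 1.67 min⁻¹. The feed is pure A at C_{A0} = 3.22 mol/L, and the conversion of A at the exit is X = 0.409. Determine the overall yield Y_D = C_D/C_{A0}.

0.0121

C_A = C_{A0}(1−X) = 1.903 mol/L.
Both paths are first order in A, so the instantaneous fraction to D is constant: dC_D/d(−C_A) = k₁/(k₁+k₂) = 0.02963.
C_D = 0.02963·(C_{A0}−C_A) = 0.02963×1.317 = 0.0390 mol/L.
Y_D = C_D/C_{A0} = 0.03903/3.22 = 0.0121.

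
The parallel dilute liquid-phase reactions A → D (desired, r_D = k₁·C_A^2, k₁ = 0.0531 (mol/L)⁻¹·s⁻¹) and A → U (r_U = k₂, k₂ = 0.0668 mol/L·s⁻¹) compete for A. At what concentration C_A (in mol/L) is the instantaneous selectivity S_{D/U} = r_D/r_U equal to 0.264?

S_{D/U} = (k₁/k₂)·C_A^2 ⇒ C_A = (S·k₂/k₁)^(0.5).
= (0.264×0.0668/0.0531)^(0.5) = (0.3321)^(0.5) = 0.576 mol/L.

0.576 mol/L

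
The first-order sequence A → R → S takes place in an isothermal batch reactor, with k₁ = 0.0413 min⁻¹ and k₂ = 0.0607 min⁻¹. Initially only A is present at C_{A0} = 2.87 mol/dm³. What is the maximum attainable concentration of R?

0.860 mol/dm³

Evaluating C_R at t_opt = ln(k₂/k₁)/(k₂−k₁) gives C_{R,max}/C_{A0} = (k₁/k₂)^[k₂/(k₂−k₁)].
= (0.0413/0.0607)^(0.0607/(0.0607−0.0413)) = (0.6804)^(3.129) = 0.2997.
C_{R,max} = 0.2997×2.87 = 0.860 mol/dm³.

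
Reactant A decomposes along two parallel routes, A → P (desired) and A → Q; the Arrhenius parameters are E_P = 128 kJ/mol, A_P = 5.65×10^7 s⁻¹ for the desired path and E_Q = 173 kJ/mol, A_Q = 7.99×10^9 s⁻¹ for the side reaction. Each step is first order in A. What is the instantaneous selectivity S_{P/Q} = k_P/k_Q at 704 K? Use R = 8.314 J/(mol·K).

Since both paths have the same order in A, the concentration cancels and S_{P/Q} = k_P/k_Q = (A_P/A_Q)·exp[(E_Q−E_P)/(RT)].
(E_Q−E_P)/(RT) = (173−128)×10³/(8.314×704) = 45000/5853 = 7.688.
k_P/k_Q = (5.65×10^7/7.99×10^9)·exp(7.688) = 0.007071 × 2183 = 15.4.

15.4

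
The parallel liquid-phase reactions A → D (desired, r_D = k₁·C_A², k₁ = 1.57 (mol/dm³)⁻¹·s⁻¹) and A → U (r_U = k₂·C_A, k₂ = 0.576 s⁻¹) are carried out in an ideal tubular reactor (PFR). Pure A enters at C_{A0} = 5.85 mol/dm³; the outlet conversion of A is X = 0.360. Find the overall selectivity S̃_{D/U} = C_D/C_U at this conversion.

C_A = C_{A0}(1−X) = 3.744 mol/dm³.
Along a PFR/batch, dC_U/dC_A = −r_U/(r_D+r_U) = −k₂/(k₂+k₁·C_A).
Integrating from C_{A0} to C_A: C_U = (0.576/1.57)·ln[(0.576+1.57·5.85)/(0.576+1.57·3.74)] = 0.3669·ln(9.761/6.454) = 0.1518 mol/dm³.
Then C_D = (C_{A0}−C_A) − C_U = 2.106 − 0.1518 = 1.954 mol/dm³.
S̃_{D/U} = C_D/C_U = 1.954/0.1518 = 12.9.

12.9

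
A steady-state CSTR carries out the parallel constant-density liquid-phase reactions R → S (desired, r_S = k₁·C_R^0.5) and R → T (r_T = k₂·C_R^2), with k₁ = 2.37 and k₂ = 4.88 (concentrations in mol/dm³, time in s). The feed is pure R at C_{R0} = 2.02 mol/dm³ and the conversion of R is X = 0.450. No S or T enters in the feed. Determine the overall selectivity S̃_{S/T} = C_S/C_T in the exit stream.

Exit C_R = C_{R0}(1−X) = 2.02×0.550 = 1.111 mol/dm³.
In a CSTR the entire volume is at exit conditions, so r_S = 2.37×1.111^0.5 = 2.498 and r_T = 4.88×1.111^2 = 6.023.
Overall selectivity = C_S/C_T = r_Sτ/(r_Tτ) = r_S/r_T = 0.415.

0.415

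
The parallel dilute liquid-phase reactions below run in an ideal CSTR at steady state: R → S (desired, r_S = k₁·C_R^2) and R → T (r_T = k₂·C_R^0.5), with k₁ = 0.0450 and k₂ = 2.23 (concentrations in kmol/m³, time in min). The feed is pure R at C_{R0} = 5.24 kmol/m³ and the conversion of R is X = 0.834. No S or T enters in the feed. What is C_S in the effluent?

0.0704 kmol/m³

Exit C_R = C_{R0}(1−X) = 5.24×0.166 = 0.8698 kmol/m³.
Rates in a CSTR are evaluated at the outlet concentration: r_S = 0.0450×0.8698^2 = 0.03405, r_T = 2.23×0.8698^0.5 = 2.080.
Fraction of consumed R going to S: r_S/(r_S+r_T) = 0.01611.
C_S = 0.01611·C_{R0}·X = 0.01611×5.24×0.834 = 0.0704 kmol/m³.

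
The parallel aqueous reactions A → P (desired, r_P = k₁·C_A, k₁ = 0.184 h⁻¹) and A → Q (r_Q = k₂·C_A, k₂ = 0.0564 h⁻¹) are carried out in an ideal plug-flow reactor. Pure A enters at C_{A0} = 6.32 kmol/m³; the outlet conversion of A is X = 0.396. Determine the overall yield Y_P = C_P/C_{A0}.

0.303

C_A = C_{A0}(1−X) = 3.817 kmol/m³.
Both paths are first order in A, so the instantaneous fraction to P is constant: dC_P/d(−C_A) = k₁/(k₁+k₂) = 0.7654.
C_P = 0.7654·(C_{A0}−C_A) = 0.7654×2.503 = 1.92 kmol/m³.
Y_P = C_P/C_{A0} = 1.916/6.32 = 0.303.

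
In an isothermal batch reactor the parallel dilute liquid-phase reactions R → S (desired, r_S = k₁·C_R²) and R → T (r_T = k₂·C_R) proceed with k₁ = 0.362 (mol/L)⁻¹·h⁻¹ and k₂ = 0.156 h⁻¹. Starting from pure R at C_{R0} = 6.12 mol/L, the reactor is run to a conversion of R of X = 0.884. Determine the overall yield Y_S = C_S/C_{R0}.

C_R = C_{R0}(1−X) = 0.7099 mol/L.
Along a PFR/batch, dC_T/dC_R = −r_T/(r_S+r_T) = −k₂/(k₂+k₁·C_R).
Integrating from C_{R0} to C_R: C_T = (0.156/0.362)·ln[(0.156+0.362·6.12)/(0.156+0.362·0.710)] = 0.4309·ln(2.371/0.4130) = 0.7532 mol/L.
Then C_S = (C_{R0}−C_R) − C_T = 5.410 − 0.7532 = 4.657 mol/L.
Y_S = C_S/C_{R0} = 4.657/6.12 = 0.761.

0.761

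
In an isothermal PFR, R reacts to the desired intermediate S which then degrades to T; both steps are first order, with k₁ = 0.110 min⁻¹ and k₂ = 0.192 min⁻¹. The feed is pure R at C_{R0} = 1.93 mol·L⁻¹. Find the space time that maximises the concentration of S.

For first-order series the maximum of C_S occurs at τ_opt = ln(k₂/k₁)/(k₂−k₁).
= ln(0.192/0.110)/(0.192−0.110) = ln(1.745)/0.08200 = 0.5570/0.08200 = 6.79 min.

6.79 min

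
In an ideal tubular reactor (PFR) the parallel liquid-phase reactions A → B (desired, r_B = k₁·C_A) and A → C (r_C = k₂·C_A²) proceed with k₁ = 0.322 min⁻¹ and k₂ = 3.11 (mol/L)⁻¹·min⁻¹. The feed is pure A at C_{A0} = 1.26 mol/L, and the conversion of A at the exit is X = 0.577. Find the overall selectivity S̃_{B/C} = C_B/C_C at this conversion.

C_A = C_{A0}(1−X) = 0.5330 mol/L.
Along a PFR/batch, dC_B/dC_A = −r_B/(r_B+r_C) = −k₁/(k₁+k₂·C_A).
Integrating from C_{A0} to C_A: C_B = (0.322/3.11)·ln[(0.322+3.11·1.26)/(0.322+3.11·0.533)] = 0.1035·ln(4.241/1.980) = 0.07888 mol/L.
C_C = (C_{A0}−C_A)−C_B = 0.6481 mol/L; S̃_{B/C} = 0.07888/0.6481 = 0.122.

0.122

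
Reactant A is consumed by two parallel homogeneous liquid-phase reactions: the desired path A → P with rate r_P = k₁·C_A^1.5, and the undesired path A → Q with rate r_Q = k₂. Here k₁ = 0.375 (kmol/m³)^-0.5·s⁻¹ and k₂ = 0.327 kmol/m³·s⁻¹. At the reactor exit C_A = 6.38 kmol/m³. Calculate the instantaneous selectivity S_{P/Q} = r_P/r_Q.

S_{P/Q} = r_P/r_Q = (k₁·C_A^1.5)/(k₂) = (k₁/k₂)·C_A^1.5.
= (0.375×6.380^1.5) / (0.327) = 6.043/0.3270 = 18.5.

18.5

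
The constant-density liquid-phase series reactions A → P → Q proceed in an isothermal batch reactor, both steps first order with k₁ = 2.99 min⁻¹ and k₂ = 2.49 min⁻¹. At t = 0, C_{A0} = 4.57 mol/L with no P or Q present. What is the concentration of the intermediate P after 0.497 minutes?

1.74 mol/L

For first-order series with pure A initially, C_P(t) = k₁C_{A0}/(k₂−k₁)·(e^(−k₁t) − e^(−k₂t)).
e^(−k₁t) = e^(−2.99×0.497) = e^(−1.486) = 0.2263; e^(−k₂t) = e^(−1.238) = 0.2901.
C_P = 2.99×4.57/(2.49−2.99) × (0.2263−0.2901) = (-27.33)×(-0.06383) = 1.744 mol/L.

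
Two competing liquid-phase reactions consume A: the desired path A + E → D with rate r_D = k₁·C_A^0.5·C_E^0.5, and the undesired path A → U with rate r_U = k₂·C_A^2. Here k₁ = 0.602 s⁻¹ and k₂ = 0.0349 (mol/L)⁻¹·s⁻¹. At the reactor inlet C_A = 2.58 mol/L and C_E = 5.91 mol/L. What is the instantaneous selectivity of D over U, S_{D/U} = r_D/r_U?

S_{D/U} = r_D/r_U = (k₁·C_A^0.5·C_E^0.5)/(k₂·C_A^2) = (k₁/k₂)·C_A^-1.5·C_E^0.5.
= (0.602×2.580^0.5×5.910^0.5) / (0.0349×2.580^2) = 2.351/0.2323 = 10.1.
The undesired path is higher order in A, so low C_A (CSTR or dilute feed) favours D.

10.1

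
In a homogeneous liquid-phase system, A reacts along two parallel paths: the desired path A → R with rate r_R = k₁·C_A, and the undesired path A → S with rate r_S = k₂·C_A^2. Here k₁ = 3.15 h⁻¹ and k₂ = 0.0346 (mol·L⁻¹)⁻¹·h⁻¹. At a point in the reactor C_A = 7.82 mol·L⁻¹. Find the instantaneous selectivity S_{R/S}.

S_{R/S} = r_R/r_S = (k₁·C_A)/(k₂·C_A^2) = (k₁/k₂)·C_A⁻¹.
= (3.15×7.820) / (0.0346×7.820^2) = 24.63/2.116 = 11.6.

11.6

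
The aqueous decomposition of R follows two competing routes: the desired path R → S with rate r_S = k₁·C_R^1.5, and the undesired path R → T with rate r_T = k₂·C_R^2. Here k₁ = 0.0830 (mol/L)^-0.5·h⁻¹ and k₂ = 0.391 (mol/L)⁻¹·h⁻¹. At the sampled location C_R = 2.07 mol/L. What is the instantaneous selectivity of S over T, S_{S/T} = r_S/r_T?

0.148

S_{S/T} = r_S/r_T = (k₁·C_R^1.5)/(k₂·C_R^2) = (k₁/k₂)·C_R^-0.5.
= (0.0830×2.070^1.5) / (0.391×2.070^2) = 0.2472/1.675 = 0.148.
The undesired path is higher order in R, so low C_R (CSTR or dilute feed) favours S.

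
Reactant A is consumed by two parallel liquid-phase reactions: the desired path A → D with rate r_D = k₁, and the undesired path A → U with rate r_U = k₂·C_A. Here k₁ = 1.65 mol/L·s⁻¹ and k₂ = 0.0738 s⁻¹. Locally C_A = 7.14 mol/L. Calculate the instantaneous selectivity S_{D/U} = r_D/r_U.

S_{D/U} = r_D/r_U = (k₁)/(k₂·C_A) = (k₁/k₂)·C_A⁻¹.
= (1.65) / (0.0738×7.140) = 1.650/0.5269 = 3.13.
The undesired path is higher order in A, so low C_A (CSTR or dilute feed) favours D.

3.13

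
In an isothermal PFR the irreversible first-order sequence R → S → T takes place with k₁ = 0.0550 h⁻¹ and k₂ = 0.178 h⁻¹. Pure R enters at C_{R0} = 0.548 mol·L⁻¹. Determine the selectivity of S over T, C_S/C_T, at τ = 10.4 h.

0.719

The intermediate concentration in a first-order A→B→C sequence is C_S = k₁C_{R0}(e^(−k₁τ) − e^(−k₂τ))/(k₂−k₁).
e^(−k₁τ) = e^(−0.0550×10.4) = e^(−0.5720) = 0.5644; e^(−k₂τ) = e^(−1.851) = 0.1570.
C_S = 0.0550×0.548/(0.178−0.0550) × (0.5644−0.1570) = 0.2450×0.4073 = 0.09982 mol·L⁻¹.
C_R = C_{R0}e^(−k₁τ) = 0.3093 mol·L⁻¹, so C_T = C_{R0}−C_R−C_S = 0.1389 mol·L⁻¹; C_S/C_T = 0.719.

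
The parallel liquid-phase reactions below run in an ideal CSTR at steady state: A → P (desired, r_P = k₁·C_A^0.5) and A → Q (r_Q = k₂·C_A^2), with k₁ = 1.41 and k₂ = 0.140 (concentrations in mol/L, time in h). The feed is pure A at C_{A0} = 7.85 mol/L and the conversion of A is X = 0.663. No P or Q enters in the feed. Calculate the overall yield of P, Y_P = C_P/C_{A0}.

Exit C_A = C_{A0}(1−X) = 7.85×0.337 = 2.645 mol/L.
Rates in a CSTR are evaluated at the outlet concentration: r_P = 1.41×2.645^0.5 = 2.293, r_Q = 0.140×2.645^2 = 0.9798.
Fraction of consumed A going to P: r_P/(r_P+r_Q) = 0.7007.
C_P = 0.7007·C_{A0}·X = 0.7007×7.85×0.663 = 3.65 mol/L; Y_P = C_P/C_{A0} = 0.465.

0.465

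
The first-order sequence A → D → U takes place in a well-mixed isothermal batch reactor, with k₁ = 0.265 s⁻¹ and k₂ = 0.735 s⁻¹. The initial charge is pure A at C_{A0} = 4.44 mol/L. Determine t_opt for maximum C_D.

2.17 s

The intermediate peaks when r₁ = r₂, i.e. k₁e^(−k₁t) = k₂e^(−k₂t), giving t_opt = ln(k₂/k₁)/(k₂−k₁).
= ln(0.735/0.265)/(0.735−0.265) = ln(2.774)/0.4700 = 1.020/0.4700 = 2.17 s.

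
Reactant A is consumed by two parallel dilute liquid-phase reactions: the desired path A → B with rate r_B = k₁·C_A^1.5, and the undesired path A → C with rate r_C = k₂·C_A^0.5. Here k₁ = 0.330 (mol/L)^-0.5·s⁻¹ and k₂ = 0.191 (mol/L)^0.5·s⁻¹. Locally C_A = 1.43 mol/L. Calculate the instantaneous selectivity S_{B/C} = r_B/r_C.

S_{B/C} = r_B/r_C = (k₁·C_A^1.5)/(k₂·C_A^0.5) = (k₁/k₂)·C_A.
= (0.330×1.430^1.5) / (0.191×1.430^0.5) = 0.5643/0.2284 = 2.47.

2.47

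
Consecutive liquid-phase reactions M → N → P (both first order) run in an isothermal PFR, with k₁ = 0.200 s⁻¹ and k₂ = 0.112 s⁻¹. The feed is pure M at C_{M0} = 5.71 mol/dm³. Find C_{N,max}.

At the optimum, C_{N,max}/C_{M0} = (k₁/k₂)^[k₂/(k₂−k₁)].
= (0.200/0.112)^(0.112/(0.112−0.200)) = (1.786)^(-1.273) = 0.4781.
C_{N,max} = 0.4781×5.71 = 2.73 mol/dm³.

2.73 mol/dm³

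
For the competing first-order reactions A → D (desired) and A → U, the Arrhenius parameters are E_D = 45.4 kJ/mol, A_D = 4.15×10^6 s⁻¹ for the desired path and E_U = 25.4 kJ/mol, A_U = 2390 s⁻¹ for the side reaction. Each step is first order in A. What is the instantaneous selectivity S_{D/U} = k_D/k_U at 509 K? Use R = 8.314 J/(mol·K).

k_D/k_U = (A_D/A_U)·exp[−(E_D−E_U)/(RT)] = (A_D/A_U)·exp[(E_U−E_D)/(RT)].
(E_U−E_D)/(RT) = (25.4−45.4)×10³/(8.314×509) = -20000/4232 = -4.726.
k_D/k_U = (4.15×10^6/2390)·exp(-4.726) = 1736 × 0.008861 = 15.4.
Since E_D > E_U, raising the temperature improves selectivity toward D.

15.4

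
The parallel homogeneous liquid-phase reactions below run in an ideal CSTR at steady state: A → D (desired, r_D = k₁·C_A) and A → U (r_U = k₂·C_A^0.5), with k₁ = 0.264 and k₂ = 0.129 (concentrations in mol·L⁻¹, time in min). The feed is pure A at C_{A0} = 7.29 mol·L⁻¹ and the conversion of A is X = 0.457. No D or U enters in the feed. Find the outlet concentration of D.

Exit C_A = C_{A0}(1−X) = 7.29×0.543 = 3.958 mol·L⁻¹.
Rates in a CSTR are evaluated at the outlet concentration: r_D = 0.264×3.958 = 1.045, r_U = 0.129×3.958^0.5 = 0.2567.
Fraction of consumed A going to D: r_D/(r_D+r_U) = 0.8028.
C_D = 0.8028·C_{A0}·X = 0.8028×7.29×0.457 = 2.67 mol·L⁻¹.

2.67 mol·L⁻¹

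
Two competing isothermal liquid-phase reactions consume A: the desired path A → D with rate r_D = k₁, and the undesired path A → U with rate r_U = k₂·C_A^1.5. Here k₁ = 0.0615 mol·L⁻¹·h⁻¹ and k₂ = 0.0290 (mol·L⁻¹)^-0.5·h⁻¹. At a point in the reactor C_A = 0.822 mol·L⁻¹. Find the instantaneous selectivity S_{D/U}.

S_{D/U} = r_D/r_U = (k₁)/(k₂·C_A^1.5) = (k₁/k₂)·C_A^-1.5.
= (0.0615) / (0.0290×0.8220^1.5) = 0.06150/0.02161 = 2.85.
The undesired path is higher order in A, so low C_A (CSTR or dilute feed) favours D.

2.85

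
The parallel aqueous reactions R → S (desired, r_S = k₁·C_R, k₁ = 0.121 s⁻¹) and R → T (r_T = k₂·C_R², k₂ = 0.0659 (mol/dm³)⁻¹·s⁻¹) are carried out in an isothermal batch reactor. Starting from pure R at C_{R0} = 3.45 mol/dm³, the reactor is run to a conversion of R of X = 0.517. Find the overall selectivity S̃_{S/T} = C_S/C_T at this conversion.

C_R = C_{R0}(1−X) = 1.666 mol/dm³.
Along a PFR/batch, dC_S/dC_R = −r_S/(r_S+r_T) = −k₁/(k₁+k₂·C_R).
Integrating from C_{R0} to C_R: C_S = (0.121/0.0659)·ln[(0.121+0.0659·3.45)/(0.121+0.0659·1.67)] = 1.836·ln(0.3484/0.2308) = 0.7558 mol/dm³.
C_T = (C_{R0}−C_R)−C_S = 1.028 mol/dm³; S̃_{S/T} = 0.7558/1.028 = 0.735.

0.735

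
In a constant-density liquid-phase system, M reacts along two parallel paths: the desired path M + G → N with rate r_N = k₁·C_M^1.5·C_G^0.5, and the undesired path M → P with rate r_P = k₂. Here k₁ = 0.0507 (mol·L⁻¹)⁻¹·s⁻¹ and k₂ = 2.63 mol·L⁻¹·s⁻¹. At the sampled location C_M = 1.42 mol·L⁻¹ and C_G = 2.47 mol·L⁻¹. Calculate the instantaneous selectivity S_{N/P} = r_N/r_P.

S_{N/P} = r_N/r_P = (k₁·C_M^1.5·C_G^0.5)/(k₂) = (k₁/k₂)·C_M^1.5·C_G^0.5.
= (0.0507×1.420^1.5×2.470^0.5) / (2.63) = 0.1348/2.630 = 0.0513.
Since the desired path is higher order in M, keeping C_M high (PFR or concentrated feed) favours N.

0.0513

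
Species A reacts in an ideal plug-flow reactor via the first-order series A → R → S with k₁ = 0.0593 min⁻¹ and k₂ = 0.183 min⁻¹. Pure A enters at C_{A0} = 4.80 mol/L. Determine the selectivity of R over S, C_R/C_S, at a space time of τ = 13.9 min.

0.444

Solving the coupled first-order balances gives C_R(τ) = [k₁/(k₂−k₁)]·C_{A0}·(e^(−k₁τ) − e^(−k₂τ)).
e^(−k₁τ) = e^(−0.0593×13.9) = e^(−0.8243) = 0.4386; e^(−k₂τ) = e^(−2.544) = 0.07858.
C_R = 0.0593×4.80/(0.183−0.0593) × (0.4386−0.07858) = 2.301×0.3600 = 0.8283 mol/L.
C_A = C_{A0}e^(−k₁τ) = 2.105 mol/L, so C_S = C_{A0}−C_A−C_R = 1.867 mol/L; C_R/C_S = 0.444.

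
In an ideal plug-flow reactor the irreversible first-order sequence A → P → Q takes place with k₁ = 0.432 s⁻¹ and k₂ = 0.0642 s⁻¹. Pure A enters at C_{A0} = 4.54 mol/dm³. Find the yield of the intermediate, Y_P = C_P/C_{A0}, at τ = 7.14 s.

0.689

For first-order series with pure A initially, C_P(τ) = k₁C_{A0}/(k₂−k₁)·(e^(−k₁τ) − e^(−k₂τ)).
e^(−k₁τ) = e^(−0.432×7.14) = e^(−3.084) = 0.04575; e^(−k₂τ) = e^(−0.4584) = 0.6323.
C_P = 0.432×4.54/(0.0642−0.432) × (0.04575−0.6323) = (-5.332)×(-0.5865) = 3.128 mol/dm³.
Y_P = C_P/C_{A0} = 3.128/4.54 = 0.689.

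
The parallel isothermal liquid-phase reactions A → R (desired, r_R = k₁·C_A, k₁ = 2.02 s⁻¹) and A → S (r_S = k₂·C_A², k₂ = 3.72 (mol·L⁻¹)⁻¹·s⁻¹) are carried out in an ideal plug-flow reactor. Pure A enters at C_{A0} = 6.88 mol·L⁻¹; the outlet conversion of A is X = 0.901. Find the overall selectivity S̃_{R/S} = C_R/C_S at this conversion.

C_A = C_{A0}(1−X) = 0.6811 mol·L⁻¹.
Along a PFR/batch, dC_R/dC_A = −r_R/(r_R+r_S) = −k₁/(k₁+k₂·C_A).
Integrating from C_{A0} to C_A: C_R = (2.02/3.72)·ln[(2.02+3.72·6.88)/(2.02+3.72·0.681)] = 0.5430·ln(27.61/4.554) = 0.9787 mol·L⁻¹.
C_S = (C_{A0}−C_A)−C_R = 5.220 mol·L⁻¹; S̃_{R/S} = 0.9787/5.220 = 0.187.

0.187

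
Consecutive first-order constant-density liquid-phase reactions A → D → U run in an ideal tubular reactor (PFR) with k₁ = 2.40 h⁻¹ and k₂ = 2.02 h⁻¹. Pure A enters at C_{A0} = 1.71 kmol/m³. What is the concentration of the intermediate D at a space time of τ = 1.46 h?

0.241 kmol/m³

The intermediate concentration in a first-order A→B→C sequence is C_D = k₁C_{A0}(e^(−k₁τ) − e^(−k₂τ))/(k₂−k₁).
e^(−k₁τ) = e^(−2.40×1.46) = e^(−3.504) = 0.03008; e^(−k₂τ) = e^(−2.949) = 0.05238.
C_D = 2.40×1.71/(2.02−2.40) × (0.03008−0.05238) = (-10.80)×(-0.02230) = 0.2409 kmol/m³.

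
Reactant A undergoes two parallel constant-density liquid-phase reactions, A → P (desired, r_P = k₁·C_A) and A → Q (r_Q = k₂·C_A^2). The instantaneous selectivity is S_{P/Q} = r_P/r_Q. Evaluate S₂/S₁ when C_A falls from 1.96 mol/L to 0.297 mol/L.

6.60

S_{P/Q} = (k₁/k₂)·C_A⁻¹, so S₂/S₁ = (C_{A,2}/C_{A,1})⁻¹.
= 1.96/0.297 = 6.60.
Selectivity toward P rises as C_A falls — low-concentration operation is favoured.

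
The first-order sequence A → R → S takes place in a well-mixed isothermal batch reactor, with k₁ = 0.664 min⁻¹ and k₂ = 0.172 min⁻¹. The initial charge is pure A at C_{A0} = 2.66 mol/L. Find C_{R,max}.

1.66 mol/L

At the optimum, C_{R,max}/C_{A0} = (k₁/k₂)^[k₂/(k₂−k₁)].
= (0.664/0.172)^(0.172/(0.172−0.664)) = (3.860)^(-0.3496) = 0.6236.
C_{R,max} = 0.6236×2.66 = 1.66 mol/L.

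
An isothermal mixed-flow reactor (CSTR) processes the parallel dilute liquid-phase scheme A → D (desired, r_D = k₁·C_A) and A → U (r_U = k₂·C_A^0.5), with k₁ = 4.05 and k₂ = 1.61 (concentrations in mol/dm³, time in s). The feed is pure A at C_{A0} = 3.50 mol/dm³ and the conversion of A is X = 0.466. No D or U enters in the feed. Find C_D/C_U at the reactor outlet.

3.44

Exit C_A = C_{A0}(1−X) = 3.50×0.534 = 1.869 mol/dm³.
Rates in a CSTR are evaluated at the outlet concentration: r_D = 4.05×1.869 = 7.569, r_U = 1.61×1.869^0.5 = 2.201.
Overall selectivity = C_D/C_U = r_Dτ/(r_Uτ) = r_D/r_U = 3.44.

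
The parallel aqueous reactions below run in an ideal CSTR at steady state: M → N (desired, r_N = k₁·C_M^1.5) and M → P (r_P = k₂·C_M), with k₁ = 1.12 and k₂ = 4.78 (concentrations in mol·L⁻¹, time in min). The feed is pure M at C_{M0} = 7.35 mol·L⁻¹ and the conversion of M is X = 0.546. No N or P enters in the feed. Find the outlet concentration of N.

Exit C_M = C_{M0}(1−X) = 7.35×0.454 = 3.337 mol·L⁻¹.
A CSTR operates uniformly at the exit composition, giving r_N = 6.827 and r_P = 15.95 (each k·C_M^n at C_M = 3.337).
Fraction of consumed M going to N: r_N/(r_N+r_P) = 0.2997.
C_N = 0.2997·C_{M0}·X = 0.2997×7.35×0.546 = 1.20 mol·L⁻¹.

1.20 mol·L⁻¹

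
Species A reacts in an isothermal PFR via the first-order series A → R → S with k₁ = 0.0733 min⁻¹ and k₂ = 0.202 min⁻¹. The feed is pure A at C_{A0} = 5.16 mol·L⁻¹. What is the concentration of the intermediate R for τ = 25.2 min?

0.445 mol·L⁻¹

For first-order series with pure A initially, C_R(τ) = k₁C_{A0}/(k₂−k₁)·(e^(−k₁τ) − e^(−k₂τ)).
e^(−k₁τ) = e^(−0.0733×25.2) = e^(−1.847) = 0.1577; e^(−k₂τ) = e^(−5.090) = 0.006156.
C_R = 0.0733×5.16/(0.202−0.0733) × (0.1577−0.006156) = 2.939×0.1515 = 0.4453 mol·L⁻¹.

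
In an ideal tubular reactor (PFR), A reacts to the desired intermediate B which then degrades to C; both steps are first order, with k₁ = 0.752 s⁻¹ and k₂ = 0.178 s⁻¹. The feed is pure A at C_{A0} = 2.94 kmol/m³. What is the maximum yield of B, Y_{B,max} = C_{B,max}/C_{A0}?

0.640

For a first-order series the maximum intermediate yield is C_{B,max}/C_{A0} = (k₁/k₂)^[k₂/(k₂−k₁)].
= (0.752/0.178)^(0.178/(0.178−0.752)) = (4.225)^(-0.3101) = 0.6396.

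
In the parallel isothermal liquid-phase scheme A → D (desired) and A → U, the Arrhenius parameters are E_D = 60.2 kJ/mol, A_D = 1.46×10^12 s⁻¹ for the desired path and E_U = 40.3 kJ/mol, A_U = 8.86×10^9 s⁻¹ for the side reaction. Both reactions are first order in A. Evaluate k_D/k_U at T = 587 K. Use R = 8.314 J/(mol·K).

2.79

Since both paths have the same order in A, the concentration cancels and S_{D/U} = k_D/k_U = (A_D/A_U)·exp[(E_U−E_D)/(RT)].
(E_U−E_D)/(RT) = (40.3−60.2)×10³/(8.314×587) = -19900/4880 = -4.078.
k_D/k_U = (1.46×10^12/8.86×10^9)·exp(-4.078) = 164.8 × 0.01695 = 2.79.
Since E_D > E_U, raising the temperature improves selectivity toward D.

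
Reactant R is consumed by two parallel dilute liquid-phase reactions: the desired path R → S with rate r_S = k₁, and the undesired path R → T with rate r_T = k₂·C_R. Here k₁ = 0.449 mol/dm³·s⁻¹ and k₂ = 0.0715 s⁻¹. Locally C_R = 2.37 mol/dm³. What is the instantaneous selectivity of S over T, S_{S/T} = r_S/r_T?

S_{S/T} = r_S/r_T = (k₁)/(k₂·C_R) = (k₁/k₂)·C_R⁻¹.
= (0.449) / (0.0715×2.370) = 0.4490/0.1695 = 2.65.

2.65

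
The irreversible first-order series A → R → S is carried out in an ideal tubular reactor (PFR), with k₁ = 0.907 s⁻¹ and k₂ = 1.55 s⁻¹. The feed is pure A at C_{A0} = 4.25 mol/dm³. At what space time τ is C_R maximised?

The intermediate peaks when r₁ = r₂, i.e. k₁e^(−k₁τ) = k₂e^(−k₂τ), giving τ_opt = ln(k₂/k₁)/(k₂−k₁).
= ln(1.55/0.907)/(1.55−0.907) = ln(1.709)/0.6430 = 0.5359/0.6430 = 0.833 s.

0.833 s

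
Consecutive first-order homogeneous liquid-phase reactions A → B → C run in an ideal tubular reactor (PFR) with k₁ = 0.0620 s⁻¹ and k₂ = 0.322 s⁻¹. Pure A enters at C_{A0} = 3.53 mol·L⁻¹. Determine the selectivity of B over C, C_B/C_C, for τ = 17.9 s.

0.131

The intermediate concentration in a first-order A→B→C sequence is C_B = k₁C_{A0}(e^(−k₁τ) − e^(−k₂τ))/(k₂−k₁).
e^(−k₁τ) = e^(−0.0620×17.9) = e^(−1.110) = 0.3296; e^(−k₂τ) = e^(−5.764) = 0.003139.
C_B = 0.0620×3.53/(0.322−0.0620) × (0.3296−0.003139) = 0.8418×0.3265 = 0.2748 mol·L⁻¹.
C_A = C_{A0}e^(−k₁τ) = 1.164 mol·L⁻¹, so C_C = C_{A0}−C_A−C_B = 2.092 mol·L⁻¹; C_B/C_C = 0.131.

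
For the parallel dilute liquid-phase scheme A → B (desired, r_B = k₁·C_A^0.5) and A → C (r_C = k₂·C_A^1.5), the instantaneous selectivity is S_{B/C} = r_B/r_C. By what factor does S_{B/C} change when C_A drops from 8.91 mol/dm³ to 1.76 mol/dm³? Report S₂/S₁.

5.06

S_{B/C} = (k₁/k₂)·C_A⁻¹, so S₂/S₁ = (C_{A,2}/C_{A,1})⁻¹.
= 8.91/1.76 = 5.06.
Selectivity toward B rises as C_A falls — low-concentration operation is favoured.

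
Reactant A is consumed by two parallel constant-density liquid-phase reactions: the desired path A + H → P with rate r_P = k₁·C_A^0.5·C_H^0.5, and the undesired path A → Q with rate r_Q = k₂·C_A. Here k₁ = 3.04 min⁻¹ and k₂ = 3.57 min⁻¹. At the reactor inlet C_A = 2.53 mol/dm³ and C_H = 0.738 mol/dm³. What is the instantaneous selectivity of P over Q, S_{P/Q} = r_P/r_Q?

S_{P/Q} = r_P/r_Q = (k₁·C_A^0.5·C_H^0.5)/(k₂·C_A) = (k₁/k₂)·C_A^-0.5·C_H^0.5.
= (3.04×2.530^0.5×0.7380^0.5) / (3.57×2.530) = 4.154/9.032 = 0.460.

0.460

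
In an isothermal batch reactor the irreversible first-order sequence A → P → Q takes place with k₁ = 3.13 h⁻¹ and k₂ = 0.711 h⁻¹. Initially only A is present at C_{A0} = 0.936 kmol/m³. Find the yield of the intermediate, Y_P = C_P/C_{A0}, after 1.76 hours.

0.365

Solving the coupled first-order balances gives C_P(t) = [k₁/(k₂−k₁)]·C_{A0}·(e^(−k₁t) − e^(−k₂t)).
e^(−k₁t) = e^(−3.13×1.76) = e^(−5.509) = 0.004051; e^(−k₂t) = e^(−1.251) = 0.2861.
C_P = 3.13×0.936/(0.711−3.13) × (0.004051−0.2861) = (-1.211)×(-0.2821) = 0.3416 kmol/m³.
Y_P = C_P/C_{A0} = 0.3416/0.936 = 0.365.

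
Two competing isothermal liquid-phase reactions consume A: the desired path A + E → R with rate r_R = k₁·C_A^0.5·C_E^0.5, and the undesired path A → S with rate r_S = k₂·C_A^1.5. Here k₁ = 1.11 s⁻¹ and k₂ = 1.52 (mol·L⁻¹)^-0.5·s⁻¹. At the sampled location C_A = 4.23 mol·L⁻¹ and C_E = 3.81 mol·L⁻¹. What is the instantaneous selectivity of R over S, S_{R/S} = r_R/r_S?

S_{R/S} = r_R/r_S = (k₁·C_A^0.5·C_E^0.5)/(k₂·C_A^1.5) = (k₁/k₂)·C_A⁻¹·C_E^0.5.
= (1.11×4.230^0.5×3.810^0.5) / (1.52×4.230^1.5) = 4.456/13.22 = 0.337.
The undesired path is higher order in A, so low C_A (CSTR or dilute feed) favours R.

0.337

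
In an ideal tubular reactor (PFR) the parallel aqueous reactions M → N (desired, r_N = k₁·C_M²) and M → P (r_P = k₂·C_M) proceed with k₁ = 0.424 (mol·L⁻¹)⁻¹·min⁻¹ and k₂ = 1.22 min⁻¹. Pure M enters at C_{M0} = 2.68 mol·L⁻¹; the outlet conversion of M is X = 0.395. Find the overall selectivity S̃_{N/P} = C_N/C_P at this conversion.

C_M = C_{M0}(1−X) = 1.621 mol·L⁻¹.
Along a PFR/batch, dC_P/dC_M = −r_P/(r_N+r_P) = −k₂/(k₂+k₁·C_M).
Integrating from C_{M0} to C_M: C_P = (1.22/0.424)·ln[(1.22+0.424·2.68)/(1.22+0.424·1.62)] = 2.877·ln(2.356/1.907) = 0.6080 mol·L⁻¹.
Then C_N = (C_{M0}−C_M) − C_P = 1.059 − 0.6080 = 0.4506 mol·L⁻¹.
S̃_{N/P} = C_N/C_P = 0.4506/0.6080 = 0.741.

0.741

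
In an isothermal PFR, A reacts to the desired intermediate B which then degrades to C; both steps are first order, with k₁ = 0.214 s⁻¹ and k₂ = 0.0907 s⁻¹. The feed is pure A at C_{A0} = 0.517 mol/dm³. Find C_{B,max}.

0.275 mol/dm³

Evaluating C_B at τ_opt = ln(k₂/k₁)/(k₂−k₁) gives C_{B,max}/C_{A0} = (k₁/k₂)^[k₂/(k₂−k₁)].
= (0.214/0.0907)^(0.0907/(0.0907−0.214)) = (2.359)^(-0.7356) = 0.5318.
C_{B,max} = 0.5318×0.517 = 0.275 mol/dm³.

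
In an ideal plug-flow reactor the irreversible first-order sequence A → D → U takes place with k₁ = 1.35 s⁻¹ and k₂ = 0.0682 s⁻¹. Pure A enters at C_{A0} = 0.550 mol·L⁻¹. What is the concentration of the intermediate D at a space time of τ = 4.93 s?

Solving the coupled first-order balances gives C_D(τ) = [k₁/(k₂−k₁)]·C_{A0}·(e^(−k₁τ) − e^(−k₂τ)).
e^(−k₁τ) = e^(−1.35×4.93) = e^(−6.655) = 0.001287; e^(−k₂τ) = e^(−0.3362) = 0.7145.
C_D = 1.35×0.550/(0.0682−1.35) × (0.001287−0.7145) = (-0.5793)×(-0.7132) = 0.4131 mol·L⁻¹.

0.413 mol·L⁻¹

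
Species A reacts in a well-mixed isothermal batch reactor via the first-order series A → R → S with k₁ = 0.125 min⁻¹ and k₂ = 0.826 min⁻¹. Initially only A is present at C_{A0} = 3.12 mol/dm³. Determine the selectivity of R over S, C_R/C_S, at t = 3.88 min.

0.364

The intermediate concentration in a first-order A→B→C sequence is C_R = k₁C_{A0}(e^(−k₁t) − e^(−k₂t))/(k₂−k₁).
e^(−k₁t) = e^(−0.125×3.88) = e^(−0.4850) = 0.6157; e^(−k₂t) = e^(−3.205) = 0.04056.
C_R = 0.125×3.12/(0.826−0.125) × (0.6157−0.04056) = 0.5563×0.5751 = 0.3200 mol/dm³.
C_A = C_{A0}e^(−k₁t) = 1.921 mol/dm³, so C_S = C_{A0}−C_A−C_R = 0.8791 mol/dm³; C_R/C_S = 0.364.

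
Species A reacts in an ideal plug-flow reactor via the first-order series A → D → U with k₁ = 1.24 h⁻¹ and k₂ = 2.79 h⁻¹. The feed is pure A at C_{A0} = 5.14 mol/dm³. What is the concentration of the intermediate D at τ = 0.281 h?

For first-order series with pure A initially, C_D(τ) = k₁C_{A0}/(k₂−k₁)·(e^(−k₁τ) − e^(−k₂τ)).
e^(−k₁τ) = e^(−1.24×0.281) = e^(−0.3484) = 0.7058; e^(−k₂τ) = e^(−0.7840) = 0.4566.
C_D = 1.24×5.14/(2.79−1.24) × (0.7058−0.4566) = 4.112×0.2492 = 1.025 mol/dm³.

1.02 mol/dm³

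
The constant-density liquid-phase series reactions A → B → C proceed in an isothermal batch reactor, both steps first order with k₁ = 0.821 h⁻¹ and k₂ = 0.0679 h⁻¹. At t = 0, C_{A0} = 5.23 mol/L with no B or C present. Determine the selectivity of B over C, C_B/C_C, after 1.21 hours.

20.6

The intermediate concentration in a first-order A→B→C sequence is C_B = k₁C_{A0}(e^(−k₁t) − e^(−k₂t))/(k₂−k₁).
e^(−k₁t) = e^(−0.821×1.21) = e^(−0.9934) = 0.3703; e^(−k₂t) = e^(−0.08216) = 0.9211.
C_B = 0.821×5.23/(0.0679−0.821) × (0.3703−0.9211) = (-5.702)×(-0.5508) = 3.140 mol/L.
C_A = C_{A0}e^(−k₁t) = 1.937 mol/L, so C_C = C_{A0}−C_A−C_B = 0.1528 mol/L; C_B/C_C = 20.6.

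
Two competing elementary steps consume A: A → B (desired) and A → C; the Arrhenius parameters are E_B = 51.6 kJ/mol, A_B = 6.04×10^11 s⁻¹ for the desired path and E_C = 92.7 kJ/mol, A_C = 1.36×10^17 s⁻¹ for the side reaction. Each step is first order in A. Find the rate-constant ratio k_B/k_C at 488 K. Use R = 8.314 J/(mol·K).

Since both paths have the same order in A, the concentration cancels and S_{B/C} = k_B/k_C = (A_B/A_C)·exp[(E_C−E_B)/(RT)].
(E_C−E_B)/(RT) = (92.7−51.6)×10³/(8.314×488) = 41100/4057 = 10.13.
k_B/k_C = (6.04×10^11/1.36×10^17)·exp(10.13) = 4.441×10^-6 × 25086 = 0.111.

0.111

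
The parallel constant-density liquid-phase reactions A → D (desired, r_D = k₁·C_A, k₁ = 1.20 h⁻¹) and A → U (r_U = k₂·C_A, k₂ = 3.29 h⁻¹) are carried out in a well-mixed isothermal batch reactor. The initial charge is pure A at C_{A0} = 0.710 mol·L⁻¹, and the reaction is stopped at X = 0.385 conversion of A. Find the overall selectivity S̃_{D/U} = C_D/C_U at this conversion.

0.365

C_A = C_{A0}(1−X) = 0.4366 mol·L⁻¹.
Both paths are first order in A, so the instantaneous fraction to D is constant: dC_D/d(−C_A) = k₁/(k₁+k₂) = 0.2673.
C_D = 0.2673·(C_{A0}−C_A) = 0.2673×0.2733 = 0.0731 mol·L⁻¹.
C_U = (C_{A0}−C_A)−C_D = 0.2003 mol·L⁻¹; S̃_{D/U} = 0.07306/0.2003 = 0.365.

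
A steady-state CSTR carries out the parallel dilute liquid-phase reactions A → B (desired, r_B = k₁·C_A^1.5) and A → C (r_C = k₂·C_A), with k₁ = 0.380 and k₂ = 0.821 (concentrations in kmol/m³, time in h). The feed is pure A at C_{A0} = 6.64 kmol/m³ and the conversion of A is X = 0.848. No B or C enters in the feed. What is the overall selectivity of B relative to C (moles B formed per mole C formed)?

Exit C_A = C_{A0}(1−X) = 6.64×0.152 = 1.009 kmol/m³.
A CSTR operates uniformly at the exit composition, giving r_B = 0.3853 and r_C = 0.8286 (each k·C_A^n at C_A = 1.009).
Overall selectivity = C_B/C_C = r_Bτ/(r_Cτ) = r_B/r_C = 0.465.

0.465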